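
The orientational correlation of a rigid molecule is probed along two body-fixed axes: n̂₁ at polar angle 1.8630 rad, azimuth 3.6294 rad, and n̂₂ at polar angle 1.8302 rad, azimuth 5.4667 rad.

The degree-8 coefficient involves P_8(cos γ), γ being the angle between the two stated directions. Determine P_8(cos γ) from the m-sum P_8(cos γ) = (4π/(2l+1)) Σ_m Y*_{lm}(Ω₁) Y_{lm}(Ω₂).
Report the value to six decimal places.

Expand P_8 via completeness: Σ_{m} conj(Y_{8,m}) at Ω₁ times Y_{8,m} at Ω₂ —
  m=-8: Y*=-0.263976-0.251332i  Y=+0.380511+0.096633i  product -0.076159-0.121143i
  m=-7: Y*=-0.422324-0.118274i  Y=-0.351356+0.224113i  product +0.174893-0.053092i
  m=-6: Y*=-0.069400+0.015137i  Y=-0.000745+0.003946i  product -0.000008-0.000285i
  m=-5: Y*=+0.252691-0.213945i  Y=-0.208657-0.286202i  product -0.113957-0.027679i
  m=-4: Y*=+0.074991-0.187517i  Y=+0.125761+0.015719i  product +0.012379-0.022403i
  m=-3: Y*=+0.026309+0.244078i  Y=+0.227111-0.188260i  product +0.051925+0.050480i
  m=-2: Y*=+0.138537+0.204608i  Y=-0.011101+0.178315i  product -0.038022+0.022432i
  m=-1: Y*=-0.179179-0.095068i  Y=+0.180629+0.192223i  product -0.014091-0.051614i
  m=+0: Y*=-0.258023-0.000000i  Y=-0.192660+0.000000i  product +0.049711+0.000000i
  m=+1: Y*=+0.179179-0.095068i  Y=-0.180629+0.192223i  product -0.014091+0.051614i
  m=+2: Y*=+0.138537-0.204608i  Y=-0.011101-0.178315i  product -0.038022-0.022432i
  m=+3: Y*=-0.026309+0.244078i  Y=-0.227111-0.188260i  product +0.051925-0.050480i
  m=+4: Y*=+0.074991+0.187517i  Y=+0.125761-0.015719i  product +0.012379+0.022403i
  m=+5: Y*=-0.252691-0.213945i  Y=+0.208657-0.286202i  product -0.113957+0.027679i
  m=+6: Y*=-0.069400-0.015137i  Y=-0.000745-0.003946i  product -0.000008+0.000285i
  m=+7: Y*=+0.422324-0.118274i  Y=+0.351356+0.224113i  product +0.174893+0.053092i
  m=+8: Y*=-0.263976+0.251332i  Y=+0.380511-0.096633i  product -0.076159+0.121143i
Total Σ_m = +0.043628+0.000000i. Multiply by 0.739198: +0.032250+0.000000i. P_8(cos γ) = 0.032250

0.032250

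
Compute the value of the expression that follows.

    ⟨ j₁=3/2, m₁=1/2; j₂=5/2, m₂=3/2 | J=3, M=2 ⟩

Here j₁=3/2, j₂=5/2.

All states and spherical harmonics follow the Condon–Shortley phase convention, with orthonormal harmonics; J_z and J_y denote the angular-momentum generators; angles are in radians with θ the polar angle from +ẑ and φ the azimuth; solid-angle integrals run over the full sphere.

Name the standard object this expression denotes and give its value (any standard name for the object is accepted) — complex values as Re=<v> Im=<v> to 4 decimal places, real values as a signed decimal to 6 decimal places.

Clebsch–Gordan coefficient, −√(1/12) ≈ -0.288675

This is a Clebsch–Gordan (vector-coupling) coefficient.
triangle: 1!×2!×4!/8! = 48/40320
(j±m)!: 2!×1!×4!×1!×5!×1! = 5760
prefactor² = (2J+1)×Δ×N² = 48
  k=0: +1/(0!×1!×1!×4!×1!×0!) = 1/24
  k=1: −1/(1!×0!×0!×3!×2!×1!) = -1/12
Σ = -1/24  ⇒  CG² = 48×(-1/24)² = 1/12
CG = −√(1/12) = -0.288675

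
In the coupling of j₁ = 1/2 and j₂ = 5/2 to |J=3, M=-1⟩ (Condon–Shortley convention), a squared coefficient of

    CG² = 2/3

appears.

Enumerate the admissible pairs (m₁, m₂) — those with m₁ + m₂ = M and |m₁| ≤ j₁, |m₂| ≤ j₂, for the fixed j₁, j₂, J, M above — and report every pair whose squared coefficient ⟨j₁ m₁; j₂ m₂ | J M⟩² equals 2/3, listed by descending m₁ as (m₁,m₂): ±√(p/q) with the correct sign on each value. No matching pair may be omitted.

Admissible pairs with m₁+m₂ = M = -1: (-1/2,-1/2), (1/2,-3/2)
  (m₁,m₂)=(1/2,-3/2): CG² = 1/3, CG = +√(1/3)
  (m₁,m₂)=(-1/2,-1/2): CG² = 2/3, CG = +√(2/3)   ← matches the target
Pairs with CG² = 2/3: (-1/2,-1/2): +√(2/3)

(-1/2,-1/2): +√(2/3)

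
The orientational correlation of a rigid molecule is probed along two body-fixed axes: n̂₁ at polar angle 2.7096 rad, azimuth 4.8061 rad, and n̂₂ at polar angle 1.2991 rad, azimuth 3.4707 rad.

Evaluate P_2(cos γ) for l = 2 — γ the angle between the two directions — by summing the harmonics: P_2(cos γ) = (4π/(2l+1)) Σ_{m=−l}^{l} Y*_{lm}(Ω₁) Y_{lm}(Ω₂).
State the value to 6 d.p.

Summing Y*_{l m}(θ₁,φ₁)·Y_{l m}(θ₂,φ₂) over m ∈ [−2, 2]; prefactor 4π/(2·2+1) = 2.513274:
  m=-2: Y*=-0.066526-0.012616i  Y=+0.283568-0.219269i  product -0.021631+0.011009i
  m=-1: Y*=-0.027486+0.292448i  Y=-0.189002+0.064549i  product -0.013682-0.057047i
  m=+0: Y*=+0.464924-0.000000i  Y=-0.247248+0.000000i  product -0.114952+0.000000i
  m=+1: Y*=+0.027486+0.292448i  Y=+0.189002+0.064549i  product -0.013682+0.057047i
  m=+2: Y*=-0.066526+0.012616i  Y=+0.283568+0.219269i  product -0.021631-0.011009i
Total Σ_m = -0.185578-0.000000i. Multiply by 2.513274: -0.466409-0.000000i. P_2(cos γ) = -0.466409

-0.466409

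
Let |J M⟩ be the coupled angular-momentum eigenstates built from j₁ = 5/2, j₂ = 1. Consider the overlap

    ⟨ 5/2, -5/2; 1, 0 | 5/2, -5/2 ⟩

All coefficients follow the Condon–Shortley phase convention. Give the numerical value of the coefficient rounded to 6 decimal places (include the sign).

j₁+j₂−J=1  J+j₁−j₂=4  J−j₁+j₂=1  j₁+j₂+J+1=7
(j₁±m₁, j₂±m₂, J±M) = (0,5,1,1,0,5)
P² = 2880/7
sum k=1..1:
  [1] −1/24 = -1/24
S = -1/24
C² = P²·S² = 5/7 ; C = -0.845154

−√(5/7) ≈ -0.845154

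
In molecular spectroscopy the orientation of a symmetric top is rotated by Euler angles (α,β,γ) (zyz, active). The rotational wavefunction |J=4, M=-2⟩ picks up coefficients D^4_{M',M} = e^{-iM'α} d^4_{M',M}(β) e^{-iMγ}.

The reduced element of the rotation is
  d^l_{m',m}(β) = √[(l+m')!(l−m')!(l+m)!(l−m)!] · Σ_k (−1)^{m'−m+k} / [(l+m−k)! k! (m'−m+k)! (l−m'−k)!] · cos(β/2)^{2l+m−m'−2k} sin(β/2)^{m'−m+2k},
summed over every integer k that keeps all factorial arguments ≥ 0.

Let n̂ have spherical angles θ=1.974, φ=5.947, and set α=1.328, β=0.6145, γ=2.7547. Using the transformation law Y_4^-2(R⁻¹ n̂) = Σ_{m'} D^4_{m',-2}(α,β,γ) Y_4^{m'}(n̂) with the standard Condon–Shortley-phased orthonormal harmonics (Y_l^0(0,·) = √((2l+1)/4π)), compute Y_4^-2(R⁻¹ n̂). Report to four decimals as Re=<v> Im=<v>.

Need the full column D^4_{m',-2} for m'=−4..4 at α=1.3280, β=0.6145, γ=2.7547.
cos(β/2)=0.953169, sin(β/2)=0.302439
d^4_{-4,-2}: single k=2 term ⇒ +0.362971;  D = -0.062901-0.357480i
d^4_{-3,-2}: k∈[1..2] ⇒ +0.808891 -0.244313 = +0.564579;  D = -0.563250-0.038712i
d^4_{-2,-2}: k∈[0..2] ⇒ +0.681332 -0.823142 +0.103590 = -0.038219;  D = +0.011711-0.036381i
d^4_{-1,-2}: k∈[0..2] ⇒ -0.917197 +0.461708 -0.030989 = -0.486478;  D = -0.413659-0.256022i
d^4_{0,-2}: k∈[0..2] ⇒ +0.650751 -0.174710 +0.006596 = +0.482637;  D = +0.345216-0.337290i
d^4_{1,-2}: k∈[0..2] ⇒ -0.307805 +0.046484 -0.000936 = -0.262257;  D = +0.132804+0.226146i
d^4_{2,-2}: k∈[0..2] ⇒ +0.103590 -0.008343 +0.000070 = +0.095317;  D = -0.091386+0.027091i
d^4_{3,-2}: k∈[0..1] ⇒ -0.024597 +0.000825 = -0.023771;  D = -0.001079-0.023747i
d^4_{4,-2}: single k=0 term ⇒ +0.003679;  D = +0.003608+0.000722i
Y_4^{m'}(θ=1.974,φ=5.947) and Σ D·Y over m':
  (-0.0629-0.3575i)·(+0.0710+0.3087i)  (-0.5632-0.0387i)·(-0.2037-0.3234i)  (+0.0117-0.0364i)·(+0.0172+0.0137i)  (-0.4137-0.2560i)·(+0.3098+0.1083i)  (+0.3452-0.3373i)·(-0.0835+0.0000i)  (+0.1328+0.2261i)·(-0.3098+0.1083i)  (-0.0914+0.0271i)·(+0.0172-0.0137i)  (-0.0011-0.0237i)·(+0.2037-0.3234i)  (+0.0036+0.0007i)·(+0.0710-0.3087i)
Y_4^-2(R⁻¹ n̂) = +0.005309-0.010736i

Re=0.0053 Im=-0.0107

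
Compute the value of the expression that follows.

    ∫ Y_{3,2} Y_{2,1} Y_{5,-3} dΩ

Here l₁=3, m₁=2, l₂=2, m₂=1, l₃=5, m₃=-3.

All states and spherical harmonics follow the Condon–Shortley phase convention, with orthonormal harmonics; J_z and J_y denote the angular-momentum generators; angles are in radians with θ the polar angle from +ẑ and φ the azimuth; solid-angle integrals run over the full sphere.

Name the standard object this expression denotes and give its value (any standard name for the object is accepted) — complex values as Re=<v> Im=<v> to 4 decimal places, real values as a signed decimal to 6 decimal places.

This is a Gaunt coefficient — the integral of a triple product of spherical harmonics over the sphere.
Checks pass: Σm=0; 10 even; l₃=5∈[1,5].
(2·3+1)(2·2+1)(2·5+1) = 385
Δ: 0! 6! 4! / 11! → 1/2310
sum: t=0:+1/144 = 1/144
3j²(3 2 5; 0 0 0) = Δ·Π!·Σ² = 10/231  (sign -1)
sum: t=0:+1/720 = 1/720
3j²(3 2 5; 2 1 -3) = Δ·Π!·Σ² = 8/165  (sign +1)
combine: 4πI² = 385·10/231·8/165 = 80/99
take √, sign -1: I = -0.25358436

Gaunt coefficient, -0.253584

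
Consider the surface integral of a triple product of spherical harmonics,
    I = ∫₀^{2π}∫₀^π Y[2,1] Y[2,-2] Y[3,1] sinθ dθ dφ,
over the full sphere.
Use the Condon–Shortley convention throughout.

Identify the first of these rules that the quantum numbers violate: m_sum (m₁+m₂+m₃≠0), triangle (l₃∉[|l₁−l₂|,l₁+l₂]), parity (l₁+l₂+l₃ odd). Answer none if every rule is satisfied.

parity

Σmᵢ = 0  ✓
l₃∈[|l₁−l₂|,l₁+l₂]=[0,4], have l₃=3  ✓
Σlᵢ = 7 ⇒ odd  ✗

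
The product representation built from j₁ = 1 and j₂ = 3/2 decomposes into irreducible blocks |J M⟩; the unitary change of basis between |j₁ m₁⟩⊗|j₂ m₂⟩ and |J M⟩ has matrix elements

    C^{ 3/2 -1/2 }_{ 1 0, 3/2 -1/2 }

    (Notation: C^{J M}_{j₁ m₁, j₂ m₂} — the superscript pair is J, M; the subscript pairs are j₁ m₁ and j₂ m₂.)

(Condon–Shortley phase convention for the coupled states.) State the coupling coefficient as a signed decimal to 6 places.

j₁+j₂−J=1  J+j₁−j₂=1  J−j₁+j₂=2  j₁+j₂+J+1=5
(j₁±m₁, j₂±m₂, J±M) = (1,1,1,2,1,2)
P² = 4/15
sum k=0..1:
  [0] +1/1 = 1
  [1] −1/2 = -1/2
S = 1/2
C² = P²·S² = 1/15 ; C = +0.258199

+0.258199  (= +√(1/15))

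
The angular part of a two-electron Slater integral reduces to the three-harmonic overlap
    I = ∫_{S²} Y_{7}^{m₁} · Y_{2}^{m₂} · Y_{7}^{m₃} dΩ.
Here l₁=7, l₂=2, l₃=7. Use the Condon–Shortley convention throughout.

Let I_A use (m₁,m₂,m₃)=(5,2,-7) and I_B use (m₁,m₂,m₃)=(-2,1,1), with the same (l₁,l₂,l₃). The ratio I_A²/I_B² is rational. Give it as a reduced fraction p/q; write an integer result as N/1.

182/243

Shared (l₁,l₂,l₃)=(7,2,7): N and (l;000)² cancel in I_A²/I_B².
A: Δ = 2!·12!·2!/17! = 1/185640; Racah Σ t=2..2: t=2:+1/1916006400 = 1/1916006400; ⇒ 3j(7 2 7; 5 2 -7)² = 1/340, sgn +1
B: Δ = 2!·12!·2!/17! = 1/185640; Racah Σ t=1..2: t=1:−1/1935360 t=2:+1/1209600 = 1/3225600; ⇒ 3j(7 2 7; -2 1 1)² = 243/61880, sgn +1
I_A²/I_B² = (1/340)/(243/61880) = 182/243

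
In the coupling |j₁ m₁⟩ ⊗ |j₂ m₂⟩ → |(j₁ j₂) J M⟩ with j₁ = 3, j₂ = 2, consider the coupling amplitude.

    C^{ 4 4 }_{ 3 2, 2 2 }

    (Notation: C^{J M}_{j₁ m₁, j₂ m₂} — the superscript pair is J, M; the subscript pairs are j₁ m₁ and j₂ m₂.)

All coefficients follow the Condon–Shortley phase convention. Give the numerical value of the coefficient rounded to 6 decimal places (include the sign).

triangle: 1!*5!*3!/10! = 720/3628800
(j±m)!: 5!*1!*4!*0!*8!*0! = 116121600
prefactor² = (2J+1)*Δ*N² = 207360
  k=1: −1/(1!*0!*0!*3!*5!*0!) = -1/720
Σ = -1/720  ⇒  CG² = 207360*(-1/720)² = 2/5
CG = −√(2/5) = -0.632456

−√(2/5) = -0.632456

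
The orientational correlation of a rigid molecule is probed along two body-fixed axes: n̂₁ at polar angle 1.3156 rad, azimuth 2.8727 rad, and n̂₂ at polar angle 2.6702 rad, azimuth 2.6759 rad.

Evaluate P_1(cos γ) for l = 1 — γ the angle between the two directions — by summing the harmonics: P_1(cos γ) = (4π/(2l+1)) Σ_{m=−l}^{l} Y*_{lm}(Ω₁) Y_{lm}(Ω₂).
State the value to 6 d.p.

0.206034

Addition theorem: P_1(cos γ) = (4π/3) Σ_m Y*_{lm}(Ω₁) Y_{lm}(Ω₂), m = −1…1:
  term(m=-1) = +0.051439+0.010256i   from Y*(Ω₁)=-0.322292+0.088813i, Y(Ω₂)=-0.140190-0.070454i
  term(m=+0) = -0.053692+0.000000i   from Y*(Ω₁)=+0.123341-0.000000i, Y(Ω₂)=-0.435314+0.000000i
  term(m=+1) = +0.051439-0.010256i   from Y*(Ω₁)=+0.322292+0.088813i, Y(Ω₂)=+0.140190-0.070454i
Σ over m = +0.049187+0.000000i; ×(4π/3) → +0.206034+0.000000i. Real part: 0.206034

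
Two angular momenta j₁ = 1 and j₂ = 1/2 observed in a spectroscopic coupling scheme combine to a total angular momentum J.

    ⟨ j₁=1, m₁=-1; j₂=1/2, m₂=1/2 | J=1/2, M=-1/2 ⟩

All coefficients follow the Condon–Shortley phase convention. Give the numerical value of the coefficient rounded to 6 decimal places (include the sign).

−√(2/3) = -0.816497

√[2·1!1!0!/3! · 0!2!1!0!0!1!] = √(2/3)
  +(−1)^1/∏(1,0,1,0,0,0)! = -1  (running -1)
⟨..|..⟩ = √(2/3)·(-1) = -0.816497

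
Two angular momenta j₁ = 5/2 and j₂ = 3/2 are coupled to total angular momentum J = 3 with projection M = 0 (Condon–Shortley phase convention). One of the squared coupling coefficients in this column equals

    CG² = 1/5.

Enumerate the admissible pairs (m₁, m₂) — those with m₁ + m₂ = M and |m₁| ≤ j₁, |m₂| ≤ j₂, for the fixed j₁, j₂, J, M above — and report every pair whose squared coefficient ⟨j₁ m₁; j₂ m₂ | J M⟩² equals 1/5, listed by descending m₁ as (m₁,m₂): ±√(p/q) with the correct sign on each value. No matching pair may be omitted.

Admissible pairs with m₁+m₂ = M = 0: (-3/2,3/2), (-1/2,1/2), (1/2,-1/2), (3/2,-3/2)
  (m₁,m₂)=(3/2,-3/2): CG² = 3/10, CG = +√(3/10)
  (m₁,m₂)=(1/2,-1/2): CG² = 1/5, CG = +√(1/5)   ← matches the target
  (m₁,m₂)=(-1/2,1/2): CG² = 1/5, CG = −√(1/5)   ← matches the target
  (m₁,m₂)=(-3/2,3/2): CG² = 3/10, CG = −√(3/10)
Pairs with CG² = 1/5: (1/2,-1/2): +√(1/5); (-1/2,1/2): −√(1/5)

(1/2,-1/2): +√(1/5); (-1/2,1/2): −√(1/5)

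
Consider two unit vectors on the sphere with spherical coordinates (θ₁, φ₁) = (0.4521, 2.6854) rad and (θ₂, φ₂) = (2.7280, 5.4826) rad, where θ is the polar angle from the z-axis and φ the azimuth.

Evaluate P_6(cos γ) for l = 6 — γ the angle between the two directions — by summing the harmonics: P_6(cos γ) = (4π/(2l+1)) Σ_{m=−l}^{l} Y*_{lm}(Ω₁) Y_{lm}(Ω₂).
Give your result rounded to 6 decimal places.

0.780475

Summing Y*_{l m}(θ₁,φ₁)·Y_{l m}(θ₂,φ₂) over m ∈ [−6, 6]; prefactor 4π/(2·6+1) = 0.966644:
  term(m=-6) = -0.00000 + 0.00001j   from Y*(Ω₁)=-0.00309 - 0.00132j, Y(Ω₂)=0.00019 - 0.00203j
  term(m=-5) = -0.00006 + 0.00038j   from Y*(Ω₁)=0.01561 + 0.01816j, Y(Ω₂)=0.01047 + 0.01219j
  term(m=-4) = 0.00151 + 0.00771j   from Y*(Ω₁)=-0.02579 - 0.09937j, Y(Ω₂)=-0.07640 - 0.00465j
  term(m=-3) = 0.03557 + 0.05966j   from Y*(Ω₁)=-0.05789 + 0.28238j, Y(Ω₂)=0.17797 - 0.16245j
  term(m=-2) = 0.18489 + 0.15222j   from Y*(Ω₁)=0.30583 - 0.39535j, Y(Ω₂)=-0.01455 + 0.47892j
  term(m=-1) = 0.16408 + 0.05886j   from Y*(Ω₁)=-0.33886 + 0.16628j, Y(Ω₂)=-0.32156 - 0.33148j
  term(m=+0) = 0.03542 + 0.00000j   from Y*(Ω₁)=-0.24792 + 0.00000j, Y(Ω₂)=-0.14287 + 0.00000j
  term(m=+1) = 0.16408 - 0.05886j   from Y*(Ω₁)=0.33886 + 0.16628j, Y(Ω₂)=0.32156 - 0.33148j
  term(m=+2) = 0.18489 - 0.15222j   from Y*(Ω₁)=0.30583 + 0.39535j, Y(Ω₂)=-0.01455 - 0.47892j
  term(m=+3) = 0.03557 - 0.05966j   from Y*(Ω₁)=0.05789 + 0.28238j, Y(Ω₂)=-0.17797 - 0.16245j
  term(m=+4) = 0.00151 - 0.00771j   from Y*(Ω₁)=-0.02579 + 0.09937j, Y(Ω₂)=-0.07640 + 0.00465j
  term(m=+5) = -0.00006 - 0.00038j   from Y*(Ω₁)=-0.01561 + 0.01816j, Y(Ω₂)=-0.01047 + 0.01219j
  term(m=+6) = -0.00000 - 0.00001j   from Y*(Ω₁)=-0.00309 + 0.00132j, Y(Ω₂)=0.00019 + 0.00203j
Accumulated sum 0.80741 + 0.00000j; after 4π/(2l+1) scaling, 0.78047 + 0.00000j ⇒ P_6 = 0.780475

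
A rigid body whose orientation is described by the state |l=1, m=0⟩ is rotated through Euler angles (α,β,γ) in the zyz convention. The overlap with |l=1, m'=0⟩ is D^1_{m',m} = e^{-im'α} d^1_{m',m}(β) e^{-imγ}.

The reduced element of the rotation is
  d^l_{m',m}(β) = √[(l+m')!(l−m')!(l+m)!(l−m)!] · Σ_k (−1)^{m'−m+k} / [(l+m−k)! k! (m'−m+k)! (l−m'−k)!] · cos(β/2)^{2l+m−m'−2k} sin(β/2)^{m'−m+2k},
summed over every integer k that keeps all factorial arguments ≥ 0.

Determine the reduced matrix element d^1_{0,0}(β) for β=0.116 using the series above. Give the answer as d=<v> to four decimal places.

d=0.9933

d^1_{0,0}(β=0.1160) via the finite sum:
Half-angle: c=0.998318, s=0.057967. N=√(1·1·1·1)=1.000000
Admissible k: 0..1 (factorial args all ≥0)
  k=0: (−1)^0·1.0000/(1)·0.9983^2·0.0580^0 = +0.996640
  k=1: (−1)^1·1.0000/(1)·0.9983^0·0.0580^2 = -0.003360
d^1_{0,0}(0.1160) = +0.996640 -0.003360 = +0.993280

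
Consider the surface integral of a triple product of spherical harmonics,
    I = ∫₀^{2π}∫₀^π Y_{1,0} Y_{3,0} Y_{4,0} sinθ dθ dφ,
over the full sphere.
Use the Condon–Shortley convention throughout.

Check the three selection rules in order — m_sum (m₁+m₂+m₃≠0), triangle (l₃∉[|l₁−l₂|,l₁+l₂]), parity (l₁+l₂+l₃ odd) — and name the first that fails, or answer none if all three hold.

azimuthal sum: 0 + 0 + 0 = 0  ✓
2 ≤ 4 ≤ 4 (triangle on l)  ✓
L = 1 + 3 + 4 = 8 (even)  ✓

none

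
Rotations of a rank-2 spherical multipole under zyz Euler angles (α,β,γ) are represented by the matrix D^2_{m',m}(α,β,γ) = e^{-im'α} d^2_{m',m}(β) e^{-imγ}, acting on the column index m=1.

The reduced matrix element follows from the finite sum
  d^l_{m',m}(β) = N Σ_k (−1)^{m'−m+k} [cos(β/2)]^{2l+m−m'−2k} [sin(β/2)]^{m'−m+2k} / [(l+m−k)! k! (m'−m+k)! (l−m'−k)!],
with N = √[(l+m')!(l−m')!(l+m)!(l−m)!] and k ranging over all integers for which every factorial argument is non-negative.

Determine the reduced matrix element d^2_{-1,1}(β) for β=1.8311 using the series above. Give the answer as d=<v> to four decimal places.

d=0.3051

d^2_{-1,1}(β=1.8311) via the finite sum:
c=cos(1.831100/2)=0.609355, s=sin(1.831100/2)=0.792898; N=√[1·6·6·1]=6.000000
k: max(0,(1)−(-1))=2 … min(2+(1),2−(-1))=3
  k=2: (−1)^0·6.0000/(2)·0.6094^2·0.7929^2 = +0.700319
  k=3: (−1)^1·6.0000/(6)·0.6094^0·0.7929^4 = -0.395247
d^2_{-1,1}(1.8311) = +0.700319 -0.395247 = +0.305072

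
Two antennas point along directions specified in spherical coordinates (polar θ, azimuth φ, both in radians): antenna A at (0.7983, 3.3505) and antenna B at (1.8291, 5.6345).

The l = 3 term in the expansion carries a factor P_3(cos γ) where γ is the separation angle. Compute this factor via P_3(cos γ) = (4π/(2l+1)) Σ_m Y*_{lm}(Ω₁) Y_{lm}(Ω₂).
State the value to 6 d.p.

0.317961

Expand P_3 via completeness: Σ_{m} conj(Y_{3,m}) at Ω₁ times Y_{3,m} at Ω₂ —
  term(m=-3) = +0.048688-0.031126i   from Y*(Ω₁)=-0.124131-0.089884i, Y(Ω₂)=-0.138198+0.350823i
  term(m=-2) = +0.012845-0.088343i   from Y*(Ω₁)=+0.334366+0.148443i, Y(Ω₂)=-0.065894-0.234958i
  term(m=-1) = +0.045762+0.052897i   from Y*(Ω₁)=-0.325025-0.068906i, Y(Ω₂)=-0.167758-0.127183i
  term(m=+0) = -0.037473-0.000000i   from Y*(Ω₁)=-0.147024-0.000000i, Y(Ω₂)=+0.254874+0.000000i
  term(m=+1) = +0.045762-0.052897i   from Y*(Ω₁)=+0.325025-0.068906i, Y(Ω₂)=+0.167758-0.127183i
  term(m=+2) = +0.012845+0.088343i   from Y*(Ω₁)=+0.334366-0.148443i, Y(Ω₂)=-0.065894+0.234958i
  term(m=+3) = +0.048688+0.031126i   from Y*(Ω₁)=+0.124131-0.089884i, Y(Ω₂)=+0.138198+0.350823i
Total Σ_m = +0.177118-0.000000i. Multiply by 1.795196: +0.317961-0.000000i. P_3(cos γ) = 0.317961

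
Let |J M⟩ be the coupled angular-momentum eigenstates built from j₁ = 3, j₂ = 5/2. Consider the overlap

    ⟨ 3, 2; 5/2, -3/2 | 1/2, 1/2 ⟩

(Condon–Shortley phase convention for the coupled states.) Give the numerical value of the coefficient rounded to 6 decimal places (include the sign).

-0.487950  (= −√(5/21))

triangle: 5!·1!·0!/7! = 120/5040
(j±m)!: 5!·1!·1!·4!·1!·0! = 2880
prefactor² = (2J+1)·Δ·N² = 960/7
  k=1: −1/(1!·4!·0!·0!·1!·0!) = -1/24
Σ = -1/24  ⇒  CG² = 960/7·(-1/24)² = 5/21
CG = −√(5/21) = -0.487950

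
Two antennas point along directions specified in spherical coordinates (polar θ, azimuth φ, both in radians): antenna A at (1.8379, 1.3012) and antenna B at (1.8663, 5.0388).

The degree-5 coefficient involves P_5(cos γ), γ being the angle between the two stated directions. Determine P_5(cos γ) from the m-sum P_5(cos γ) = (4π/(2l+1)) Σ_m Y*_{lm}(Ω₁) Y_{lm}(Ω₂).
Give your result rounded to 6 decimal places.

Term-by-term m-sum for l=5 (normalisation 4π/11 = 1.142397):
  [-5]  conj(Y_{5,-5})(Ω₁) = 0.37789 + 0.08562j ; Y_{5,-5}(Ω₂) = 0.37120 - 0.02277j ; Δ = 0.14222 + 0.02318j
  [-4]  conj(Y_{5,-4})(Ω₁) = -0.15851 + 0.29546j ; Y_{5,-4}(Ω₂) = -0.09382 + 0.34549j ; Δ = -0.08721 - 0.08248j
  [-3]  conj(Y_{5,-3})(Ω₁) = 0.08377 + 0.07994j ; Y_{5,-3}(Ω₂) = 0.05951 + 0.03998j ; Δ = 0.00179 + 0.00811j
  [-2]  conj(Y_{5,-2})(Ω₁) = -0.28248 + 0.16902j ; Y_{5,-2}(Ω₂) = -0.26752 + 0.20456j ; Δ = 0.04099 - 0.10300j
  [-1]  conj(Y_{5,-1})(Ω₁) = 0.01042 + 0.03770j ; Y_{5,-1}(Ω₂) = -0.00357 - 0.01053j ; Δ = 0.00036 - 0.00024j
  [+0]  conj(Y_{5,0})(Ω₁) = -0.32193 + 0.00000j ; Y_{5,0}(Ω₂) = -0.32412 + 0.00000j ; Δ = 0.10434 + 0.00000j
  [+1]  conj(Y_{5,1})(Ω₁) = -0.01042 + 0.03770j ; Y_{5,1}(Ω₂) = 0.00357 - 0.01053j ; Δ = 0.00036 + 0.00024j
  [+2]  conj(Y_{5,2})(Ω₁) = -0.28248 - 0.16902j ; Y_{5,2}(Ω₂) = -0.26752 - 0.20456j ; Δ = 0.04099 + 0.10300j
  [+3]  conj(Y_{5,3})(Ω₁) = -0.08377 + 0.07994j ; Y_{5,3}(Ω₂) = -0.05951 + 0.03998j ; Δ = 0.00179 - 0.00811j
  [+4]  conj(Y_{5,4})(Ω₁) = -0.15851 - 0.29546j ; Y_{5,4}(Ω₂) = -0.09382 - 0.34549j ; Δ = -0.08721 + 0.08248j
  [+5]  conj(Y_{5,5})(Ω₁) = -0.37789 + 0.08562j ; Y_{5,5}(Ω₂) = -0.37120 - 0.02277j ; Δ = 0.14222 - 0.02318j
Σ over m = 0.30066 - 0.00000j; ×(4π/11) → 0.34347 - 0.00000j. Real part: 0.343472

0.343472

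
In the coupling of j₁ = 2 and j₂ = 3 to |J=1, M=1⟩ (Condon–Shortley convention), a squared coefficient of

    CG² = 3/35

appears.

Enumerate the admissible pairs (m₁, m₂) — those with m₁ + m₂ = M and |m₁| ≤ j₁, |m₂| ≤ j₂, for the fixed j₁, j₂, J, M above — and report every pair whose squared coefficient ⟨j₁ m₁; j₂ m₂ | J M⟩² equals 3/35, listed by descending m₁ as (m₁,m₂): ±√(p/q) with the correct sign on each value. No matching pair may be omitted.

Admissible pairs with m₁+m₂ = M = 1: (-2,3), (-1,2), (0,1), (1,0), (2,-1)
  (m₁,m₂)=(2,-1): CG² = 1/35, CG = +√(1/35)
  (m₁,m₂)=(1,0): CG² = 3/35, CG = −√(3/35)   ← matches the target
  (m₁,m₂)=(0,1): CG² = 6/35, CG = +√(6/35)
  (m₁,m₂)=(-1,2): CG² = 2/7, CG = −√(2/7)
  (m₁,m₂)=(-2,3): CG² = 3/7, CG = +√(3/7)
Pairs with CG² = 3/35: (1,0): −√(3/35)

(1,0): −√(3/35)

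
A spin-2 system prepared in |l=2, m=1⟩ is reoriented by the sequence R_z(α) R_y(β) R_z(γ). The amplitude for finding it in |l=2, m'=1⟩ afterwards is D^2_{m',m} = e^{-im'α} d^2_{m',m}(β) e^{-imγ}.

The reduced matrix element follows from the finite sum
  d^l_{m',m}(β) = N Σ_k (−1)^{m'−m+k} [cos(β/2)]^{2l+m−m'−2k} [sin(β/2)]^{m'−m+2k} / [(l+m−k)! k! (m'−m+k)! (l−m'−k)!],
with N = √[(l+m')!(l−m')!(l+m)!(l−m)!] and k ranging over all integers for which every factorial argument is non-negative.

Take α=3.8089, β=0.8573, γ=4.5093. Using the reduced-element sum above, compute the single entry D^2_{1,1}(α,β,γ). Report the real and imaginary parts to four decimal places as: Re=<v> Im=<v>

Split into d^2_{1,1}(β=0.8573) × two z-phases.
Half-angle: c=0.909528, s=0.415643. N=√(6·1·6·1)=6.000000
Admissible k: 0..1 (factorial args all ≥0)
  k=0: (−1)^0·6.0000/(6)·0.9095^4·0.4156^0 = +0.684327
  k=1: (−1)^1·6.0000/(2)·0.9095^2·0.4156^2 = -0.428741
d^2_{1,1}(0.8573) = +0.684327 -0.428741 = +0.255586
Attach z-rotation phases: D = e^{-i(1)(3.8089)}·(+0.255586)·e^{-i(1)(4.5093)} = -0.114432-0.228538i

Re=-0.1144 Im=-0.2285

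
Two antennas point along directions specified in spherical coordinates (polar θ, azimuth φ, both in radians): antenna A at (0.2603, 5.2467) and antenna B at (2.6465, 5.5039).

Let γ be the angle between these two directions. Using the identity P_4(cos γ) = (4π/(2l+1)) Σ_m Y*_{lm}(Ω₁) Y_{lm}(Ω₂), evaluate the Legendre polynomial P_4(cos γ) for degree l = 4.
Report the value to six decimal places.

Expand P_4 via completeness: Σ_{m} conj(Y_{4,m}) at Ω₁ times Y_{4,m} at Ω₂ —
  [-4]  conj(Y_{4,-4})(Ω₁) = -0.001042+0.001638i ; Y_{4,-4}(Ω₂) = -0.022543+0.000551i ; Δ = +0.000023-0.000038i
  [-3]  conj(Y_{4,-3})(Ω₁) = -0.020609-0.000663i ; Y_{4,-3}(Ω₂) = +0.081978-0.085042i ; Δ = -0.001746+0.001698i
  [-2]  conj(Y_{4,-2})(Ω₁) = -0.059049-0.107532i ; Y_{4,-2}(Ω₂) = +0.004080+0.333732i ; Δ = +0.035646-0.020145i
  [-1]  conj(Y_{4,-1})(Ω₁) = +0.211885-0.358081i ; Y_{4,-1}(Ω₂) = -0.340487-0.336349i ; Δ = -0.192584+0.050655i
  [+0]  conj(Y_{4,0})(Ω₁) = +0.582242-0.000000i ; Y_{4,0}(Ω₂) = +0.079776+0.000000i ; Δ = +0.046449+0.000000i
  [+1]  conj(Y_{4,1})(Ω₁) = -0.211885-0.358081i ; Y_{4,1}(Ω₂) = +0.340487-0.336349i ; Δ = -0.192584-0.050655i
  [+2]  conj(Y_{4,2})(Ω₁) = -0.059049+0.107532i ; Y_{4,2}(Ω₂) = +0.004080-0.333732i ; Δ = +0.035646+0.020145i
  [+3]  conj(Y_{4,3})(Ω₁) = +0.020609-0.000663i ; Y_{4,3}(Ω₂) = -0.081978-0.085042i ; Δ = -0.001746-0.001698i
  [+4]  conj(Y_{4,4})(Ω₁) = -0.001042-0.001638i ; Y_{4,4}(Ω₂) = -0.022543-0.000551i ; Δ = +0.000023+0.000038i
Accumulated sum -0.270874-0.000000i; after 4π/(2l+1) scaling, -0.378211-0.000000i ⇒ P_4 = -0.378211

-0.378211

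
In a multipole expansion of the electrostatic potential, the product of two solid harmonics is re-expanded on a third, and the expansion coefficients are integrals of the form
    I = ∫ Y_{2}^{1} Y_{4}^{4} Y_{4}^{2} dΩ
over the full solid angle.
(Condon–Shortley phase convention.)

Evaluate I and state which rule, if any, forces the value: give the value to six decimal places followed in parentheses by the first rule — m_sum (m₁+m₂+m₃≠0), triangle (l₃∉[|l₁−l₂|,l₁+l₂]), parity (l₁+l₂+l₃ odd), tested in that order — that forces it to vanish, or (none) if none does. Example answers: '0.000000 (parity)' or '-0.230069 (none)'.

Σmᵢ = 7 ≠ 0, so the φ-integral vanishes; I = 0

0.000000 (m_sum)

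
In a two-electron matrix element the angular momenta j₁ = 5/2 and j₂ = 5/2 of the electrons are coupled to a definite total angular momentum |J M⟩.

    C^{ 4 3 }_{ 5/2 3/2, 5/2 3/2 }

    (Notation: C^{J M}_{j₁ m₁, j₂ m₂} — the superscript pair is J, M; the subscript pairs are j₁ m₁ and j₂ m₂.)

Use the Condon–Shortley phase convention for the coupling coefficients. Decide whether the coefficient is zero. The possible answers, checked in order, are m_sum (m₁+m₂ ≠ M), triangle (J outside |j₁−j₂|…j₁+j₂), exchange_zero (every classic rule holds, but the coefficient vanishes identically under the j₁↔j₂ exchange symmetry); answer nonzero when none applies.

exchange_zero

m-sum: m₁+m₂ = 3/2+3/2 = 3, M = 3  ✓
triangle: |j₁−j₂| = 0 ≤ J = 4 ≤ j₁+j₂ = 5  ✓
exchange: j₁=j₂ and m₁=m₂, and (−1)^(j₁+j₂−J) = (−1)^1 = −1 forces ⟨j₁m₁;j₂m₂|JM⟩ = −⟨j₂m₂;j₁m₁|JM⟩ = −⟨j₁m₁;j₂m₂|JM⟩ ⇒ the coefficient vanishes identically
Racah sum check: Σ_k collapses to 0 ⇒ CG = 0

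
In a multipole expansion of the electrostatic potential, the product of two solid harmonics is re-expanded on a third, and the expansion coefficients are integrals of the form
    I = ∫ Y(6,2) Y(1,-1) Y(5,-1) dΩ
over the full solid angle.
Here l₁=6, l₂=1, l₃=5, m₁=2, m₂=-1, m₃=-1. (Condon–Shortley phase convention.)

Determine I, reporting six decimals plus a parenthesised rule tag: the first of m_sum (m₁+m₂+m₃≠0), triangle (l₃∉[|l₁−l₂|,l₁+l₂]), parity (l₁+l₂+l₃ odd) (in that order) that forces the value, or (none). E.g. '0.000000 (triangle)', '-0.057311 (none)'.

0.216205 (none)

m-sum 0 ✓  L=12 even ✓  5≤5≤7 ✓
Π(2lᵢ+1) = 13×3×11 = 429
triangle coeff Δ(6,1,5) = 1/858
Σ_t [1,1]: t=1:−1/14400 = -1/14400
(3j)²=6/143 [(6 1 5; 0 0 0)], sign=+1
Σ_t [0,0]: t=0:+1/34560 = 1/34560
(3j)²=14/429 [(6 1 5; 2 -1 -1)], sign=+1
⇒ 4πI² = 84/143
I = (+1)√(84/143/(4π)) = 0.21620548
No selection rule forces the value: the integral is nonzero (none).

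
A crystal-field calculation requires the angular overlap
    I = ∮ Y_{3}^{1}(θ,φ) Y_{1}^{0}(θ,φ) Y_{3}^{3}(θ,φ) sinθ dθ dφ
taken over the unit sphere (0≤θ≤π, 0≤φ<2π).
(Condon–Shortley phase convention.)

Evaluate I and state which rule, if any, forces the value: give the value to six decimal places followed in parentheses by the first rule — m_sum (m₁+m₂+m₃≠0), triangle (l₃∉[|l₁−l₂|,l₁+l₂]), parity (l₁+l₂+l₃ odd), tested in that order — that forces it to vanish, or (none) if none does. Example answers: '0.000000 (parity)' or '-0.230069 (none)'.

m-sum = 1 + 0 + 3 = 4 ≠ 0 ⇒ I = 0

0.000000 (m_sum)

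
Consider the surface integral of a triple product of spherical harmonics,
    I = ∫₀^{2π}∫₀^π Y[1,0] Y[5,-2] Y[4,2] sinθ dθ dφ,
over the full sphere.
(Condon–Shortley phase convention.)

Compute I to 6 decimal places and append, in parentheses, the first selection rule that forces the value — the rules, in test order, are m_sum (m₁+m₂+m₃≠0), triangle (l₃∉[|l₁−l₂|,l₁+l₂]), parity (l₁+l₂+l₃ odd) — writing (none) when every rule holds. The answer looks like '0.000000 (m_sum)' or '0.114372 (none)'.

0.225034 (none)

Checks pass: Σm=0; 10 even; l₃=4∈[4,6].
(2·1+1)(2·5+1)(2·4+1) = 297
Δ: 2! 0! 8! / 11! → 1/495
sum: t=1:−1/576 = -1/576
3j²(1 5 4; 0 0 0) = Δ·Π!·Σ² = 5/99  (sign -1)
sum: t=1:−1/1440 = -1/1440
3j²(1 5 4; 0 -2 2) = Δ·Π!·Σ² = 7/165  (sign -1)
combine: 4πI² = 297·5/99·7/165 = 7/11
take √, sign +1: I = 0.22503380
No selection rule forces the value: the integral is nonzero (none).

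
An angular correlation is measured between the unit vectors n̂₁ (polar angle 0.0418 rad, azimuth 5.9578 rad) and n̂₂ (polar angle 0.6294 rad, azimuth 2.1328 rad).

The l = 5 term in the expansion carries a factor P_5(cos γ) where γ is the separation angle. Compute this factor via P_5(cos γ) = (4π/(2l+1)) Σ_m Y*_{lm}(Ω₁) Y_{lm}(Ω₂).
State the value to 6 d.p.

Term-by-term m-sum for l=5 (normalisation 4π/11 = 1.142397):
  m=-5: (-0.000000-0.000000i) × (-0.010680+0.031020i) = +0.000000+0.000000i  (running Σ = +0.000000+0.000000i)
  m=-4: (+0.000001-0.000004i) × (-0.089274-0.111027i) = -0.000001+0.000000i  (running Σ = -0.000001+0.000000i)
  m=-3: (+0.000113-0.000167i) × (+0.342174-0.039599i) = +0.000032-0.000062i  (running Σ = +0.000031-0.000061i)
  m=-2: (+0.004693-0.003573i) × (-0.197007+0.411201i) = +0.000545+0.002634i  (running Σ = +0.000576+0.002572i)
  m=-1: (+0.100833-0.034019i) × (-0.082287-0.130667i) = -0.012742-0.010376i  (running Σ = -0.012166-0.007804i)
  m=0: (+0.923381-0.000000i) × (-0.363066+0.000000i) = -0.335249+0.000000i  (running Σ = -0.347415-0.007804i)
  m=1: (-0.100833-0.034019i) × (+0.082287-0.130667i) = -0.012742+0.010376i  (running Σ = -0.360157+0.002572i)
  m=2: (+0.004693+0.003573i) × (-0.197007-0.411201i) = +0.000545-0.002634i  (running Σ = -0.359612-0.000061i)
  m=3: (-0.000113-0.000167i) × (-0.342174-0.039599i) = +0.000032+0.000062i  (running Σ = -0.359580+0.000000i)
  m=4: (+0.000001+0.000004i) × (-0.089274+0.111027i) = -0.000001-0.000000i  (running Σ = -0.359581+0.000000i)
  m=5: (+0.000000-0.000000i) × (+0.010680+0.031020i) = +0.000000-0.000000i  (running Σ = -0.359581-0.000000i)
Σ over m = -0.359581-0.000000i; ×(4π/11) → -0.410784-0.000000i. Real part: -0.410784

-0.410784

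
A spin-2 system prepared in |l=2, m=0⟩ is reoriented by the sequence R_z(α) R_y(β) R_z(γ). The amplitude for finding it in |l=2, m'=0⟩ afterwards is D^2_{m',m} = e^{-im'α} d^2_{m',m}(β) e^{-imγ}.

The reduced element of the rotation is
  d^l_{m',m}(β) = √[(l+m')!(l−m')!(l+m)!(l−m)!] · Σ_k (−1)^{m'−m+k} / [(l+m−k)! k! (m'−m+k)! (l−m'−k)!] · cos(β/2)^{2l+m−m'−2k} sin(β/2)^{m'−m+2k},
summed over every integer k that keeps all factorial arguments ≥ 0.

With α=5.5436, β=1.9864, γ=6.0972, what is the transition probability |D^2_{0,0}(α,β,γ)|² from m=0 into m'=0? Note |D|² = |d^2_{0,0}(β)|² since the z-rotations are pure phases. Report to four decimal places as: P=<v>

D^2_{0,0}(5.5436,1.9864,6.0972) = e^{-i·0·5.5436}·d^2_{0,0}(1.9864)·e^{-i·0·6.0972}. Compute d first:
c=cos(1.986400/2)=0.546012, s=sin(1.986400/2)=0.837778; N=√[2·2·2·2]=4.000000
k∈{0,1,2} keeps every argument non-negative
  k=0: (−1)^0·4.0000/(4)·0.5460^4·0.8378^0 = +0.088881
  k=1: (−1)^1·4.0000/(1)·0.5460^2·0.8378^2 = -0.836992
  k=2: (−1)^2·4.0000/(4)·0.5460^0·0.8378^4 = +0.492623
d^2_{0,0}(1.9864) = +0.088881 -0.836992 +0.492623 = -0.255488
|D^2_{0,0}|² = |d^2_{0,0}(β)|² = (-0.255488)² = 0.065274 (the z-rotation phases have unit modulus)

P=0.0653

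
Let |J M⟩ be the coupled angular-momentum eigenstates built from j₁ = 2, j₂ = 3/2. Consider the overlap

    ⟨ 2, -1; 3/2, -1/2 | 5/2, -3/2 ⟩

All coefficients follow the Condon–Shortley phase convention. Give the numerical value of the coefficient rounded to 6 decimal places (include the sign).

-0.169031  (= −√(1/35))

triangle: 1!·3!·2!/7! = 12/5040
(j±m)!: 1!·3!·1!·2!·1!·4! = 288
prefactor² = (2J+1)·Δ·N² = 144/35
  k=0: +1/(0!·1!·3!·1!·0!·1!) = 1/6
  k=1: −1/(1!·0!·2!·0!·1!·2!) = -1/4
Σ = -1/12  ⇒  CG² = 144/35·(-1/12)² = 1/35
CG = −√(1/35) = -0.169031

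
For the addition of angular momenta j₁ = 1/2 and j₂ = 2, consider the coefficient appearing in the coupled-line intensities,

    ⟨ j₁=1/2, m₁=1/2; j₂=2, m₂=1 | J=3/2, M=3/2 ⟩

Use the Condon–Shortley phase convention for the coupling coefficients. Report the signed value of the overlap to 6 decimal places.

√[4·1!0!3!/5! · 1!0!3!1!3!0!] = √(36/5)
  +(−1)^0/∏(0,1,0,3,0,0)! = 1/6  (running 1/6)
⟨..|..⟩ = √(36/5)·(1/6) = +0.447214

+√(1/5) = +0.447214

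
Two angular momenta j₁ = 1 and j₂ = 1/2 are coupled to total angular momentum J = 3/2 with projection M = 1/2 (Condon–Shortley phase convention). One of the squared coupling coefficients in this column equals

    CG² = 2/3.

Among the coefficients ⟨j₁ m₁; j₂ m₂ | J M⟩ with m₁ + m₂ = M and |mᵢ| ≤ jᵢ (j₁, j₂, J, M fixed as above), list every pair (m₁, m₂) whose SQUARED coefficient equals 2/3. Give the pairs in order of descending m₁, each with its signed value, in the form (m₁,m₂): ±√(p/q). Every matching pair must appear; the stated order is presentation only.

(0,1/2): +√(2/3)

Admissible pairs with m₁+m₂ = M = 1/2: (0,1/2), (1,-1/2)
  (m₁,m₂)=(1,-1/2): CG² = 1/3, CG = +√(1/3)
  (m₁,m₂)=(0,1/2): CG² = 2/3, CG = +√(2/3)   ← matches the target
Pairs with CG² = 2/3: (0,1/2): +√(2/3)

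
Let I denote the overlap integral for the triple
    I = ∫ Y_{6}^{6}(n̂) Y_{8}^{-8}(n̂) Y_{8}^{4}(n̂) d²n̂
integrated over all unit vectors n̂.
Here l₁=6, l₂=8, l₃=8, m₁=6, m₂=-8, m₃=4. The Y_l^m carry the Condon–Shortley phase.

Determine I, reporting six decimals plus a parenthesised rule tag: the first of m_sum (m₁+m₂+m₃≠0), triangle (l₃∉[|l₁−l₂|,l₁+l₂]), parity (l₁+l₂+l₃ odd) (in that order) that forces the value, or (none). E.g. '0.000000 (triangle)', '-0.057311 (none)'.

0.000000 (m_sum)

6 − 8 + 4 = 2 ≠ 0: azimuthal integral kills it; I = 0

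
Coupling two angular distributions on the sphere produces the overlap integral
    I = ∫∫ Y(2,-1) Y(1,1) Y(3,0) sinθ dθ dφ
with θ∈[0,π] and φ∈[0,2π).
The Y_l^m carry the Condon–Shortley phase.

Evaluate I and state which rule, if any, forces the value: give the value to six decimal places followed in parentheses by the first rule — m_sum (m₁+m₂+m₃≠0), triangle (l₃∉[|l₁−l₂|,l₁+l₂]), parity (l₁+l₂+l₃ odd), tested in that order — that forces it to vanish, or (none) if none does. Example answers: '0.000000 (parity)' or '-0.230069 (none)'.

0.143048 (none)

Rules hold: Σm=0, L=6 even, 1≤3≤3.
N = 5·3·7 = 105
Δ = 0!·4!·2!/7! = 1/105
Racah Σ t=0..0: t=0:+1/4 = 1/4
⇒ 3j(2 1 3; 0 0 0)² = 3/35, sgn -1
Racah Σ t=0..0: t=0:+1/12 = 1/12
⇒ 3j(2 1 3; -1 1 0)² = 1/35, sgn -1
4πI² = N·(3j₀)²·(3jₘ)² = 9/35
I = +1·√(0.257143/4π) = 0.14304817
No selection rule forces the value: the integral is nonzero (none).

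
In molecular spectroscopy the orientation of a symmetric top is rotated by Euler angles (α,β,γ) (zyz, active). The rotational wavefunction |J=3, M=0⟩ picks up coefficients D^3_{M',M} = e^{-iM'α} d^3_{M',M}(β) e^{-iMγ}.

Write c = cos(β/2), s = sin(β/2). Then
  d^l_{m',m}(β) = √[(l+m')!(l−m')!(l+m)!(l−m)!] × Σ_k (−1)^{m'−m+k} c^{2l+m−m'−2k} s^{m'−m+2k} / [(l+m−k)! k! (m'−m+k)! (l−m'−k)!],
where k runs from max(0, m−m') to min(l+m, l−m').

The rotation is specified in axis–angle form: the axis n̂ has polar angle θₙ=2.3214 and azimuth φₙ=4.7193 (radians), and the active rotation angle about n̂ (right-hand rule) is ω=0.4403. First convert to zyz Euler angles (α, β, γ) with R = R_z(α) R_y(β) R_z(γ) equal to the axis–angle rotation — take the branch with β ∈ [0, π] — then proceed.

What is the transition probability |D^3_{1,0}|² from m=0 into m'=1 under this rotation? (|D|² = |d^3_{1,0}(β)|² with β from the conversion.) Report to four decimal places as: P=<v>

Axis–angle → zyz. n̂ = (sinθₙcosφₙ, sinθₙsinφₙ, cosθₙ) = (+0.005054, -0.731260, -0.682080), ω = 0.4403.
R = I cosω + sinω [n̂]ₓ + (1−cosω) n̂n̂ᵀ gives
  R = [+0.904626, +0.290358, -0.312000; -0.291063, +0.955625, +0.045418; +0.311342, +0.049726, +0.948996]
β = atan2(√(R₁₃²+R₂₃²), R₃₃) = 0.320760; α = atan2(R₂₃, R₁₃) mod 2π = 2.997039; γ = atan2(R₃₂, −R₃₁) mod 2π = 2.983217
D^3_{1,0}(2.9970,0.3208,2.9832) = e^{-i·1·2.9970}·d^3_{1,0}(0.3208)·e^{-i·0·2.9832}. Compute d first:
With c≡cos(β/2)=0.987167 and s≡sin(β/2)=0.159693, N=[24·2·6·6]^{1/2}=41.569219
k: max(0,(0)−(1))=0 … min(3+(0),3−(1))=2
  k=0: (−1)^1·41.5692/(12)·0.9872^5·0.1597^1 = -0.518597
  k=1: (−1)^2·41.5692/(4)·0.9872^3·0.1597^3 = +0.040714
  k=2: (−1)^3·41.5692/(12)·0.9872^1·0.1597^5 = -0.000355
d^3_{1,0}(0.3208) = -0.518597 +0.040714 -0.000355 = -0.478238
|D^3_{1,0}|² = |d^3_{1,0}(β)|² = (-0.478238)² = 0.228712 (the z-rotation phases have unit modulus)

P=0.2287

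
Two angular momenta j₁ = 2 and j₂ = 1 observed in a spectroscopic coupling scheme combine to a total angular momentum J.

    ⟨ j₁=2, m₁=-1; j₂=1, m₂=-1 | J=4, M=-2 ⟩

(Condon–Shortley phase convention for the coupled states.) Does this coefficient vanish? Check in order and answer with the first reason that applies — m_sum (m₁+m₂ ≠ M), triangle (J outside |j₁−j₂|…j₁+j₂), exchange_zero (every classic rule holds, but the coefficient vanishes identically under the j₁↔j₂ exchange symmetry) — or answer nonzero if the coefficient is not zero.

m-sum: m₁+m₂ = -1+(-1) = -2, M = -2  ✓
triangle: need |j₁−j₂| ≤ J ≤ j₁+j₂, i.e. J ∈ [1, 3]; J = 4 is outside ✗ ⇒ coefficient is 0

triangle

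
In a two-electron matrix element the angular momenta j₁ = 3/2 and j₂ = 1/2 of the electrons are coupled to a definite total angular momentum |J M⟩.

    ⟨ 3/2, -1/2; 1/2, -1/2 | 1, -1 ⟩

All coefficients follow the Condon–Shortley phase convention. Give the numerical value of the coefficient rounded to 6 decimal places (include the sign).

+0.500000

j₁+j₂−J=1  J+j₁−j₂=2  J−j₁+j₂=0  j₁+j₂+J+1=4
(j₁±m₁, j₂±m₂, J±M) = (1,2,0,1,0,2)
P² = 1
sum k=0..0:
  [0] +1/2 = 1/2
S = 1/2
C² = P²·S² = 1/4 ; C = +0.500000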